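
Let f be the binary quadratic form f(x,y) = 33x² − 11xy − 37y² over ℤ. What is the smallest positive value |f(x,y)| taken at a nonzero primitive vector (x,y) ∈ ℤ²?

descent: ρ → (-37,11,33)  [lands on river]
river: ρ → (33,55,-15)
river: ρ → (-15,65,13)
river: ρ → (13,65,-15)
river: ρ → (-15,55,33)
river: ρ → (33,11,-37)
river: ρ → (-37,63,7)
river: ρ → (7,63,-37)
closes: descent 1, river 8
min |a| on river = 7

7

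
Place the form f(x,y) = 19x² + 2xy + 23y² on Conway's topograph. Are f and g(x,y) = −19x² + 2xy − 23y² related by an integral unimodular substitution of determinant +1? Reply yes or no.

D₁ = -1744, D₂ = -1744
f: reduced (well bottom): (19,2,23) with a≤c, −a<b≤a
g is negative-definite; reduce −g:
−g: reduced (well bottom): (19,-2,23) with a≤c, −a<b≤a
flip sign back: reduced form of g is (-19,2,-23)
reduced forms (19, 2, 23) vs (-19, 2, -23) ⇒ inequivalent

no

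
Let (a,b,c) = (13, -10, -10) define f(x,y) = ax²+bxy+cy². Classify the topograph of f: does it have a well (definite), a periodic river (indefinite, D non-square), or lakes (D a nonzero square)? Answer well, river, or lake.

D = b²−4ac = (-10)² − 4·13·(-10) = 620
D > 0 non-square ⇒ indefinite ⇒ periodic river

river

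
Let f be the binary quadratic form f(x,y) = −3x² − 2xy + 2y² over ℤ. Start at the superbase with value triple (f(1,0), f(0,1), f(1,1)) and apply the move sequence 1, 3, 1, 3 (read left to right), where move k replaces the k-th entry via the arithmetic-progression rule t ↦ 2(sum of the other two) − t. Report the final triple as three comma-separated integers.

start (-3,2,-3) = (f(1,0),f(0,1),f(1,1))
replace slot 1: 2·(2+(-3)) − (-3) = 1 → (1,2,-3)
replace slot 3: 2·(1+2) − (-3) = 9 → (1,2,9)
replace slot 1: 2·(2+9) − 1 = 21 → (21,2,9)
replace slot 3: 2·(21+2) − 9 = 37 → (21,2,37)

21,2,37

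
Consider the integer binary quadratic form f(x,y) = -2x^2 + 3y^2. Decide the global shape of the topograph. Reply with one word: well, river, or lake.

D = b²−4ac = 0² − 4·(-2)·3 = 24
D > 0 non-square ⇒ indefinite ⇒ periodic river

river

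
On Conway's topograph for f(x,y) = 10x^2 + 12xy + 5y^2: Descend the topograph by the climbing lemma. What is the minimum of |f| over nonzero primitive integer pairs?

translate: b→-8 (≡12 mod 20), so (10,12,5)→(10,-8,3)
flip: (10,-8,3)→(3,8,10)
translate: b→2 (≡8 mod 6), so (3,8,10)→(3,2,5)
reduced (well bottom): (3,2,5) with a≤c, −a<b≤a
well minimum = a = 3

3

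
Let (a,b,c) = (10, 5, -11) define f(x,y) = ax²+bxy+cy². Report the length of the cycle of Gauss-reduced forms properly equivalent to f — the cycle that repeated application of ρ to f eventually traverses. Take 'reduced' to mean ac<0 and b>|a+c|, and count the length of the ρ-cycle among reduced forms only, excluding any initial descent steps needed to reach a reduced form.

D = 465, ⌊√D⌋ = 21
river: ρ → (-11,17,4)
river: ρ → (4,15,-15)
river: ρ → (-15,15,4)
river: ρ → (4,17,-11)
river: ρ → (-11,5,10)
river: ρ → (10,15,-6)
river: ρ → (-6,21,1)
river: ρ → (1,21,-6)
river: ρ → (-6,15,10)
river: ρ → (10,5,-11)
ρ-cycle length = 10 (tail of 0 descent steps not counted)

10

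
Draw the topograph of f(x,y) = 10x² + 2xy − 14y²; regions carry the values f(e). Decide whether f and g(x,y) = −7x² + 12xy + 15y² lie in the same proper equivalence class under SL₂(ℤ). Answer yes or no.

D₁ = 564, D₂ = 564
river cycle of f (length 4): (10, 22, -2), (-2, 22, 10), (10, 18, -6), (-6, 18, 10)
river cycle of g (length 6): (15, 18, -4), (-4, 22, 5), (5, 18, -12), (-12, 6, 11), (11, 16, -7), (-7, 12, 15)
cycles differ ⇒ inequivalent

no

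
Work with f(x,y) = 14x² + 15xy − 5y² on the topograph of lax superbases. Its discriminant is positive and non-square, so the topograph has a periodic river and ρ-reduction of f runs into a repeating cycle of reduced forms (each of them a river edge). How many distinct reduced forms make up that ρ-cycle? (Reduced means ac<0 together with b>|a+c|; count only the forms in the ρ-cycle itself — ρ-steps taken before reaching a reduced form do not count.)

D = 505, ⌊√D⌋ = 22
river: ρ → (-5,15,14)
river: ρ → (14,13,-6)
river: ρ → (-6,11,16)
river: ρ → (16,21,-1)
river: ρ → (-1,21,16)
river: ρ → (16,11,-6)
river: ρ → (-6,13,14)
river: ρ → (14,15,-5)
ρ-cycle length = 8 (tail of 0 descent steps not counted)

8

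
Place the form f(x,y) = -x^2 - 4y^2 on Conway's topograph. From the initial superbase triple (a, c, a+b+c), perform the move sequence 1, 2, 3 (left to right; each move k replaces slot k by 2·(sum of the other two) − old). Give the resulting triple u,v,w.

start (-1,-4,-5) = (f(1,0),f(0,1),f(1,1))
replace slot 1: 2·((-4)+(-5)) − (-1) = -17 → (-17,-4,-5)
replace slot 2: 2·((-17)+(-5)) − (-4) = -40 → (-17,-40,-5)
replace slot 3: 2·((-17)+(-40)) − (-5) = -109 → (-17,-40,-109)

-17,-40,-109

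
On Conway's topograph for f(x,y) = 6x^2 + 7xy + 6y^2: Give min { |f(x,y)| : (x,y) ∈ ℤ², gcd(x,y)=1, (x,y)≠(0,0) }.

translate: b→-5 (≡7 mod 12), so (6,7,6)→(6,-5,5)
flip: (6,-5,5)→(5,5,6)
reduced (well bottom): (5,5,6) with a≤c, −a<b≤a
well minimum = a = 5

5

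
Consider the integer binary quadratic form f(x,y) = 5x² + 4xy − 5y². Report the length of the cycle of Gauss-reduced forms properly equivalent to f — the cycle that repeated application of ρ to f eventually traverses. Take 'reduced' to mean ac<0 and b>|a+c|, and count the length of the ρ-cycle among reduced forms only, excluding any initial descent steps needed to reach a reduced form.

D = 116, ⌊√D⌋ = 10
river: ρ → (-5,6,4)
river: ρ → (4,10,-1)
river: ρ → (-1,10,4)
river: ρ → (4,6,-5)
river: ρ → (-5,4,5)
river: ρ → (5,6,-4)
river: ρ → (-4,10,1)
river: ρ → (1,10,-4)
river: ρ → (-4,6,5)
river: ρ → (5,4,-5)
ρ-cycle length = 10 (tail of 0 descent steps not counted)

10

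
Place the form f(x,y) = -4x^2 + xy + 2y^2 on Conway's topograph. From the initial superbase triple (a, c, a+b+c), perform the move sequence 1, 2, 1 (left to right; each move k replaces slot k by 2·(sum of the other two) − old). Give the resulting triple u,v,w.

start (-4,2,-1) = (f(1,0),f(0,1),f(1,1))
replace slot 1: 2·(2+(-1)) − (-4) = 6 → (6,2,-1)
replace slot 2: 2·(6+(-1)) − 2 = 8 → (6,8,-1)
replace slot 1: 2·(8+(-1)) − 6 = 8 → (8,8,-1)

8,8,-1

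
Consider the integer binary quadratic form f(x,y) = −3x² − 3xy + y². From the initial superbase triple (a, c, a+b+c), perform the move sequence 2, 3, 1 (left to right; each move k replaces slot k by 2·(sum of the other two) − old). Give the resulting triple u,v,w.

start (-3,1,-5) = (f(1,0),f(0,1),f(1,1))
replace slot 2: 2·((-3)+(-5)) − 1 = -17 → (-3,-17,-5)
replace slot 3: 2·((-3)+(-17)) − (-5) = -35 → (-3,-17,-35)
replace slot 1: 2·((-17)+(-35)) − (-3) = -101 → (-101,-17,-35)

-101,-17,-35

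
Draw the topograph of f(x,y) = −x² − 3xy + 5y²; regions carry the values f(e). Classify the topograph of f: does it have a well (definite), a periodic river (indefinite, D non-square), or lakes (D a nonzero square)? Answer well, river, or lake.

D = b²−4ac = (-3)² − 4·(-1)·5 = 29
D > 0 non-square ⇒ indefinite ⇒ periodic river

river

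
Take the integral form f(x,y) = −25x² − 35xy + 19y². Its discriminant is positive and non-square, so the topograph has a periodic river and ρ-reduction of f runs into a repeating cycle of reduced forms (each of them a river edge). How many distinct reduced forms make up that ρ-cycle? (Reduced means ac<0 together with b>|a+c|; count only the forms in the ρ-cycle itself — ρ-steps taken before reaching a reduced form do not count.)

D = 3125, ⌊√D⌋ = 55
descent: ρ → (19,35,-25)  [lands on river]
river: ρ → (-25,15,29)
river: ρ → (29,43,-11)
river: ρ → (-11,45,25)
river: ρ → (25,55,-1)
river: ρ → (-1,55,25)
river: ρ → (25,45,-11)
river: ρ → (-11,43,29)
river: ρ → (29,15,-25)
river: ρ → (-25,35,19)
river: ρ → (19,41,-19)
river: ρ → (-19,35,25)
river: ρ → (25,15,-29)
river: ρ → (-29,43,11)
river: ρ → (11,45,-25)
river: ρ → (-25,55,1)
river: ρ → (1,55,-25)
river: ρ → (-25,45,11)
river: ρ → (11,43,-29)
river: ρ → (-29,15,25)
river: ρ → (25,35,-19)
river: ρ → (-19,41,19)
ρ-cycle length = 22 (tail of 1 descent step not counted)

22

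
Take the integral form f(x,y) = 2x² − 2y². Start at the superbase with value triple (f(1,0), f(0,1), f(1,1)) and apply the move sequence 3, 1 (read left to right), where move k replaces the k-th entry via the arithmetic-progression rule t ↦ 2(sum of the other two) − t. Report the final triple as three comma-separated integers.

start (2,-2,0) = (f(1,0),f(0,1),f(1,1))
replace slot 3: 2·(2+(-2)) − 0 = 0 → (2,-2,0)
replace slot 1: 2·((-2)+0) − 2 = -6 → (-6,-2,0)

-6,-2,0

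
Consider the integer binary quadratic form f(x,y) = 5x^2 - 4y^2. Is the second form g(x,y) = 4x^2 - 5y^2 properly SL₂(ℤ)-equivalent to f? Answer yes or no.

D₁ = 80, D₂ = 80
river cycle of f (length 2): (-4, 8, 1), (1, 8, -4)
river cycle of g (length 2): (4, 8, -1), (-1, 8, 4)
cycles differ ⇒ inequivalent

no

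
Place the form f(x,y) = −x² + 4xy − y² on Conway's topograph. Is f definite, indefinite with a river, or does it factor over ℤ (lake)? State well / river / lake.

D = b²−4ac = 4² − 4·(-1)·(-1) = 12
D > 0 non-square ⇒ indefinite ⇒ periodic river

river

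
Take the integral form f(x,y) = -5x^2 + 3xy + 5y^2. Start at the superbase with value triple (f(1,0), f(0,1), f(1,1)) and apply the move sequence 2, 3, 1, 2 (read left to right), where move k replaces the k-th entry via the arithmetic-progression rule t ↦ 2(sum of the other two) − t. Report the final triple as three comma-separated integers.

start (-5,5,3) = (f(1,0),f(0,1),f(1,1))
replace slot 2: 2·((-5)+3) − 5 = -9 → (-5,-9,3)
replace slot 3: 2·((-5)+(-9)) − 3 = -31 → (-5,-9,-31)
replace slot 1: 2·((-9)+(-31)) − (-5) = -75 → (-75,-9,-31)
replace slot 2: 2·((-75)+(-31)) − (-9) = -203 → (-75,-203,-31)

-75,-203,-31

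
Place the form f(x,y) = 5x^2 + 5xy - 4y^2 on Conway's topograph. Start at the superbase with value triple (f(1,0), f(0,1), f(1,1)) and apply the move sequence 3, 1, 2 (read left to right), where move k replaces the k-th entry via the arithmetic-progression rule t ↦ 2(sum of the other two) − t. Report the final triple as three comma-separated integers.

start (5,-4,6) = (f(1,0),f(0,1),f(1,1))
replace slot 3: 2·(5+(-4)) − 6 = -4 → (5,-4,-4)
replace slot 1: 2·((-4)+(-4)) − 5 = -21 → (-21,-4,-4)
replace slot 2: 2·((-21)+(-4)) − (-4) = -46 → (-21,-46,-4)

-21,-46,-4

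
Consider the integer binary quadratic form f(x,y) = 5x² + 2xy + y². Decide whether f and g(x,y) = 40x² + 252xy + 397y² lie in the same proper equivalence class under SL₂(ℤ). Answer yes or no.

D₁ = -16, D₂ = -16
f: flip: (5,2,1)→(1,-2,5)
f: translate: b→0 (≡-2 mod 2), so (1,-2,5)→(1,0,4)
f: reduced (well bottom): (1,0,4) with a≤c, −a<b≤a
g: translate: b→12 (≡252 mod 80), so (40,252,397)→(40,12,1)
g: flip: (40,12,1)→(1,-12,40)
g: translate: b→0 (≡-12 mod 2), so (1,-12,40)→(1,0,4)
g: reduced (well bottom): (1,0,4) with a≤c, −a<b≤a
reduced forms (1, 0, 4) vs (1, 0, 4) ⇒ equivalent

yes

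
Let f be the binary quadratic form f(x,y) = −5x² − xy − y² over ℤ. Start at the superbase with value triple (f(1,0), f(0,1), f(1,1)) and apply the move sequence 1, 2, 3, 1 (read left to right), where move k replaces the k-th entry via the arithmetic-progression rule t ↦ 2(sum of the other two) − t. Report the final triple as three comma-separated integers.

start (-5,-1,-7) = (f(1,0),f(0,1),f(1,1))
replace slot 1: 2·((-1)+(-7)) − (-5) = -11 → (-11,-1,-7)
replace slot 2: 2·((-11)+(-7)) − (-1) = -35 → (-11,-35,-7)
replace slot 3: 2·((-11)+(-35)) − (-7) = -85 → (-11,-35,-85)
replace slot 1: 2·((-35)+(-85)) − (-11) = -229 → (-229,-35,-85)

-229,-35,-85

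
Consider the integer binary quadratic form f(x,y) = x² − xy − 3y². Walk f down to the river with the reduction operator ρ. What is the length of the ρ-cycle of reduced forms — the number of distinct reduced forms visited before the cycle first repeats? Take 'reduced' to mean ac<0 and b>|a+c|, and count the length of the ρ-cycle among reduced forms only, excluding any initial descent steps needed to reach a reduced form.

D = 13, ⌊√D⌋ = 3
descent: ρ → (-3,1,1)
descent: ρ → (1,3,-1)  [lands on river]
river: ρ → (-1,3,1)
ρ-cycle length = 2 (tail of 2 descent steps not counted)

2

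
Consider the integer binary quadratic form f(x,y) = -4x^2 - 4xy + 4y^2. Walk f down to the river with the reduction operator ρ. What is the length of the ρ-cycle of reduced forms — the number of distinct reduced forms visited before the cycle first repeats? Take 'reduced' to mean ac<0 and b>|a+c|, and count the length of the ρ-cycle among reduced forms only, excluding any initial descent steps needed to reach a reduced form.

D = 80, ⌊√D⌋ = 8
descent: ρ → (4,4,-4)  [lands on river]
river: ρ → (-4,4,4)
ρ-cycle length = 2 (tail of 1 descent step not counted)

2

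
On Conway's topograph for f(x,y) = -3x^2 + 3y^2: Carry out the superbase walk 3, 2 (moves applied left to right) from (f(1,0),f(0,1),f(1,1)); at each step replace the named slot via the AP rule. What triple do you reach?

start (-3,3,0) = (f(1,0),f(0,1),f(1,1))
replace slot 3: 2·((-3)+3) − 0 = 0 → (-3,3,0)
replace slot 2: 2·((-3)+0) − 3 = -9 → (-3,-9,0)

-3,-9,0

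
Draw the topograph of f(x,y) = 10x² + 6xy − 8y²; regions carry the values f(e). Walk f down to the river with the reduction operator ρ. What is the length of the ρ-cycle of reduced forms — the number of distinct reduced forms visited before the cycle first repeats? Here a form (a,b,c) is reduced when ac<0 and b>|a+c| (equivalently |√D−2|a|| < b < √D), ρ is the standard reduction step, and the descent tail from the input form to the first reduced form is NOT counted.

D = 356, ⌊√D⌋ = 18
river: ρ → (-8,10,8)
river: ρ → (8,6,-10)
river: ρ → (-10,14,4)
river: ρ → (4,18,-2)
river: ρ → (-2,18,4)
river: ρ → (4,14,-10)
river: ρ → (-10,6,8)
river: ρ → (8,10,-8)
river: ρ → (-8,6,10)
river: ρ → (10,14,-4)
river: ρ → (-4,18,2)
river: ρ → (2,18,-4)
river: ρ → (-4,14,10)
river: ρ → (10,6,-8)
ρ-cycle length = 14 (tail of 0 descent steps not counted)

14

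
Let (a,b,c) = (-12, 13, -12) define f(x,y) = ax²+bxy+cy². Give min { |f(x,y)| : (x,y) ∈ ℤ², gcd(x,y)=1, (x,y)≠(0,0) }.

translate: b→11 (≡-13 mod 24), so (12,-13,12)→(12,11,11)
flip: (12,11,11)→(11,-11,12)
translate: b→11 (≡-11 mod 22), so (11,-11,12)→(11,11,12)
reduced (well bottom): (11,11,12) with a≤c, −a<b≤a
well minimum |f| = |-11| = 11 (negative-definite)

11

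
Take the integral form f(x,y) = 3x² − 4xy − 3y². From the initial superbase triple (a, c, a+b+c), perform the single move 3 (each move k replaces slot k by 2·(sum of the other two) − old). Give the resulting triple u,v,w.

start (3,-3,-4) = (f(1,0),f(0,1),f(1,1))
replace slot 3: 2·(3+(-3)) − (-4) = 4 → (3,-3,4)

3,-3,4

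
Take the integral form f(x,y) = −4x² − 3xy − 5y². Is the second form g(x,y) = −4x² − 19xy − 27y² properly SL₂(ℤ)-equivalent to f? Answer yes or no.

D₁ = -71, D₂ = -71
f is negative-definite; reduce −f:
−f: reduced (well bottom): (4,3,5) with a≤c, −a<b≤a
flip sign back: reduced form of f is (-4,-3,-5)
g is negative-definite; reduce −g:
−g: translate: b→3 (≡19 mod 8), so (4,19,27)→(4,3,5)
−g: reduced (well bottom): (4,3,5) with a≤c, −a<b≤a
flip sign back: reduced form of g is (-4,-3,-5)
reduced forms (-4, -3, -5) vs (-4, -3, -5) ⇒ equivalent

yes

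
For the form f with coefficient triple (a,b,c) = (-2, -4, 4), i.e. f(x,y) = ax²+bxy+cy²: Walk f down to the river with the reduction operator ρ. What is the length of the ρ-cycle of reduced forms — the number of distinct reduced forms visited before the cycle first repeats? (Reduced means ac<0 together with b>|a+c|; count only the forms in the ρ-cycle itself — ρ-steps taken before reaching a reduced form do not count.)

D = 48, ⌊√D⌋ = 6
descent: ρ → (4,4,-2)  [lands on river]
river: ρ → (-2,4,4)
ρ-cycle length = 2 (tail of 1 descent step not counted)

2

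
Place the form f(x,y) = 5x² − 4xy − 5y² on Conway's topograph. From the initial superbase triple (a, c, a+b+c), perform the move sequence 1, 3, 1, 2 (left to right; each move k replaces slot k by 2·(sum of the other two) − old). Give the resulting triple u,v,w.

start (5,-5,-4) = (f(1,0),f(0,1),f(1,1))
replace slot 1: 2·((-5)+(-4)) − 5 = -23 → (-23,-5,-4)
replace slot 3: 2·((-23)+(-5)) − (-4) = -52 → (-23,-5,-52)
replace slot 1: 2·((-5)+(-52)) − (-23) = -91 → (-91,-5,-52)
replace slot 2: 2·((-91)+(-52)) − (-5) = -281 → (-91,-281,-52)

-91,-281,-52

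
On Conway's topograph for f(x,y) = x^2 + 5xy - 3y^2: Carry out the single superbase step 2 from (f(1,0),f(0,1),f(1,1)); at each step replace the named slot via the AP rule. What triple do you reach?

start (1,-3,3) = (f(1,0),f(0,1),f(1,1))
replace slot 2: 2·(1+3) − (-3) = 11 → (1,11,3)

1,11,3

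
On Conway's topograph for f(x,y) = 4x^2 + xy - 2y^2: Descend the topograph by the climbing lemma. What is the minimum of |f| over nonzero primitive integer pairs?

descent: ρ → (-2,3,3)  [lands on river]
river: ρ → (3,3,-2)
river: ρ → (-2,5,1)
river: ρ → (1,5,-2)
closes: descent 1, river 4
min |a| on river = 1

1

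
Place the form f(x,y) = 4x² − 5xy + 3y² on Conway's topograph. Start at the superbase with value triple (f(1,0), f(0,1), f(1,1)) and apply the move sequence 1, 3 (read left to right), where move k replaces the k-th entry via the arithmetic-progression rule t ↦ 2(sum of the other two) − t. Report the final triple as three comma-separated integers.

start (4,3,2) = (f(1,0),f(0,1),f(1,1))
replace slot 1: 2·(3+2) − 4 = 6 → (6,3,2)
replace slot 3: 2·(6+3) − 2 = 16 → (6,3,16)

6,3,16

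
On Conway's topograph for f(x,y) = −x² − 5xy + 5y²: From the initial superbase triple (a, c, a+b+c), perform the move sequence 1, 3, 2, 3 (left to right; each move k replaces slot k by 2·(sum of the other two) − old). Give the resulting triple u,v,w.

start (-1,5,-1) = (f(1,0),f(0,1),f(1,1))
replace slot 1: 2·(5+(-1)) − (-1) = 9 → (9,5,-1)
replace slot 3: 2·(9+5) − (-1) = 29 → (9,5,29)
replace slot 2: 2·(9+29) − 5 = 71 → (9,71,29)
replace slot 3: 2·(9+71) − 29 = 131 → (9,71,131)

9,71,131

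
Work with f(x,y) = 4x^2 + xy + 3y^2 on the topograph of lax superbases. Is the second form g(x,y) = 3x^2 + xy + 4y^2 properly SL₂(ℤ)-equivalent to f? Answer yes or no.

D₁ = -47, D₂ = -47
f: flip: (4,1,3)→(3,-1,4)
f: reduced (well bottom): (3,-1,4) with a≤c, −a<b≤a
g: reduced (well bottom): (3,1,4) with a≤c, −a<b≤a
reduced forms (3, -1, 4) vs (3, 1, 4) ⇒ inequivalent

no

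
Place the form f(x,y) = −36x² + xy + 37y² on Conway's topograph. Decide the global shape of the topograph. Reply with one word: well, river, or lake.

D = b²−4ac = 1² − 4·(-36)·37 = 5329
D = 73² is a perfect square ⇒ form factors over ℤ ⇒ lakes

lake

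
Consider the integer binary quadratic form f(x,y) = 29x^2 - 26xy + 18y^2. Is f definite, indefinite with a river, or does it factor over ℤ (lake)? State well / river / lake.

D = b²−4ac = (-26)² − 4·29·18 = -1412
D < 0 ⇒ definite ⇒ every region one sign ⇒ single well

well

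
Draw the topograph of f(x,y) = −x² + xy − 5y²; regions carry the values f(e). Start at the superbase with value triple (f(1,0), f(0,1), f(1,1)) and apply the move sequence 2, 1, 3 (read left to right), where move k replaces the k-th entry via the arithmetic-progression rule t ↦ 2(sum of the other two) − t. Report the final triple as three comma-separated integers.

start (-1,-5,-5) = (f(1,0),f(0,1),f(1,1))
replace slot 2: 2·((-1)+(-5)) − (-5) = -7 → (-1,-7,-5)
replace slot 1: 2·((-7)+(-5)) − (-1) = -23 → (-23,-7,-5)
replace slot 3: 2·((-23)+(-7)) − (-5) = -55 → (-23,-7,-55)

-23,-7,-55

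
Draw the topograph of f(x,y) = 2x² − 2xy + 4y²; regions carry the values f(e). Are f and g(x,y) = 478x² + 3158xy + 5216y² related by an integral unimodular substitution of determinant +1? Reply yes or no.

D₁ = -28, D₂ = -28
f: translate: b→2 (≡-2 mod 4), so (2,-2,4)→(2,2,4)
f: reduced (well bottom): (2,2,4) with a≤c, −a<b≤a
g: translate: b→290 (≡3158 mod 956), so (478,3158,5216)→(478,290,44)
g: flip: (478,290,44)→(44,-290,478)
g: translate: b→-26 (≡-290 mod 88), so (44,-290,478)→(44,-26,4)
g: flip: (44,-26,4)→(4,26,44)
g: translate: b→2 (≡26 mod 8), so (4,26,44)→(4,2,2)
g: flip: (4,2,2)→(2,-2,4)
g: translate: b→2 (≡-2 mod 4), so (2,-2,4)→(2,2,4)
g: reduced (well bottom): (2,2,4) with a≤c, −a<b≤a
reduced forms (2, 2, 4) vs (2, 2, 4) ⇒ equivalent

yes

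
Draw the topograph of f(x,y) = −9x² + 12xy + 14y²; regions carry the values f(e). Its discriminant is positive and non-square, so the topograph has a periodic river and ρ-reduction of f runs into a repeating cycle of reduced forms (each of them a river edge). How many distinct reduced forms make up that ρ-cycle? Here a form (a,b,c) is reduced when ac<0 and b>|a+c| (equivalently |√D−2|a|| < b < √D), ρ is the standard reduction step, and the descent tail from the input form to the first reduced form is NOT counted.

D = 648, ⌊√D⌋ = 25
river: ρ → (14,16,-7)
river: ρ → (-7,12,18)
river: ρ → (18,24,-1)
river: ρ → (-1,24,18)
river: ρ → (18,12,-7)
river: ρ → (-7,16,14)
river: ρ → (14,12,-9)
river: ρ → (-9,24,2)
river: ρ → (2,24,-9)
river: ρ → (-9,12,14)
ρ-cycle length = 10 (tail of 0 descent steps not counted)

10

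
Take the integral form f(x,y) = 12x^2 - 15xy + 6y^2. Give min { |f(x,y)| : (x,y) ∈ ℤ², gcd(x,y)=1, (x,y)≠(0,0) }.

translate: b→9 (≡-15 mod 24), so (12,-15,6)→(12,9,3)
flip: (12,9,3)→(3,-9,12)
translate: b→3 (≡-9 mod 6), so (3,-9,12)→(3,3,6)
reduced (well bottom): (3,3,6) with a≤c, −a<b≤a
well minimum = a = 3

3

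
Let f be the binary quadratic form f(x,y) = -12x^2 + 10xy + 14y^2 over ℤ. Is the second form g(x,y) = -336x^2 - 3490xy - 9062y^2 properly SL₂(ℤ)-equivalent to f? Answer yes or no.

D₁ = 772, D₂ = 772
river cycle of f (length 30): (14, 18, -8), (-8, 14, 18), (18, 22, -4), (-4, 26, 6), (6, 22, -12), (-12, 26, 2), (2, 26, -12), (-12, 22, 6), (6, 26, -4), (-4, 22, 18), … (20 more)
river cycle of g (length 30): (-12, 10, 14), (14, 18, -8), (-8, 14, 18), (18, 22, -4), (-4, 26, 6), (6, 22, -12), (-12, 26, 2), (2, 26, -12), (-12, 22, 6), (6, 26, -4), … (20 more)
cycles coincide ⇒ equivalent

yes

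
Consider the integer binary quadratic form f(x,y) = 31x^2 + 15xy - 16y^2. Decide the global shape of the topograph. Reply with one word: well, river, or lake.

D = b²−4ac = 15² − 4·31·(-16) = 2209
D = 47² is a perfect square ⇒ form factors over ℤ ⇒ lakes

lake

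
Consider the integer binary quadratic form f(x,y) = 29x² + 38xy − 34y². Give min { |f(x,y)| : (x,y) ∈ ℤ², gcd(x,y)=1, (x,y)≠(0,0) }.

river: ρ → (-34,30,33)
river: ρ → (33,36,-31)
river: ρ → (-31,26,38)
river: ρ → (38,50,-19)
river: ρ → (-19,64,17)
river: ρ → (17,72,-3)
river: ρ → (-3,72,17)
river: ρ → (17,64,-19)
river: ρ → (-19,50,38)
river: ρ → (38,26,-31)
river: ρ → (-31,36,33)
river: ρ → (33,30,-34)
river: ρ → (-34,38,29)
river: ρ → (29,20,-43)
river: ρ → (-43,66,6)
river: ρ → (6,66,-43)
river: ρ → (-43,20,29)
river: ρ → (29,38,-34)
closes: descent 0, river 18
min |a| on river = 3

3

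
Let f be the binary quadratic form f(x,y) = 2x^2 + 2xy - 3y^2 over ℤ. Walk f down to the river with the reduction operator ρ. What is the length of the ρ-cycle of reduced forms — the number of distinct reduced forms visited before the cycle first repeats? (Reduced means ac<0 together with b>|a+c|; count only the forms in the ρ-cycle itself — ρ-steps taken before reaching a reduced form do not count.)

D = 28, ⌊√D⌋ = 5
river: ρ → (-3,4,1)
river: ρ → (1,4,-3)
river: ρ → (-3,2,2)
river: ρ → (2,2,-3)
ρ-cycle length = 4 (tail of 0 descent steps not counted)

4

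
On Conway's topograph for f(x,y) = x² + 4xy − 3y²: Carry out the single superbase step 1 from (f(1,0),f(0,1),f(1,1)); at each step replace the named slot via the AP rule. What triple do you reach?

start (1,-3,2) = (f(1,0),f(0,1),f(1,1))
replace slot 1: 2·((-3)+2) − 1 = -3 → (-3,-3,2)

-3,-3,2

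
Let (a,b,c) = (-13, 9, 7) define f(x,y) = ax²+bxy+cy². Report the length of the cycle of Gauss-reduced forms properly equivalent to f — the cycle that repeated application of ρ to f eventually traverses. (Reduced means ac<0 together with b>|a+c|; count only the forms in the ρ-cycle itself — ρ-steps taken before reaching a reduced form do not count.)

D = 445, ⌊√D⌋ = 21
river: ρ → (7,19,-3)
river: ρ → (-3,17,13)
river: ρ → (13,9,-7)
river: ρ → (-7,19,3)
river: ρ → (3,17,-13)
river: ρ → (-13,9,7)
ρ-cycle length = 6 (tail of 0 descent steps not counted)

6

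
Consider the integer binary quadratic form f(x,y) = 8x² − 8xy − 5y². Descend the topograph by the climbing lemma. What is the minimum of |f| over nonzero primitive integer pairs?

descent: ρ → (-5,8,8)  [lands on river]
river: ρ → (8,8,-5)
river: ρ → (-5,12,4)
river: ρ → (4,12,-5)
closes: descent 1, river 4
min |a| on river = 4

4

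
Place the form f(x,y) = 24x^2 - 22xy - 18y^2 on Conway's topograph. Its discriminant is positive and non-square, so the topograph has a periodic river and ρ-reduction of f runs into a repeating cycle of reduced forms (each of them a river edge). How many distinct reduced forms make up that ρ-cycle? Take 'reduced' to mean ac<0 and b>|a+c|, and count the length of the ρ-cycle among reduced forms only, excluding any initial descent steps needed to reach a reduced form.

D = 2212, ⌊√D⌋ = 47
descent: ρ → (-18,22,24)  [lands on river]
river: ρ → (24,26,-16)
river: ρ → (-16,38,12)
river: ρ → (12,34,-22)
river: ρ → (-22,10,24)
river: ρ → (24,38,-8)
river: ρ → (-8,42,14)
river: ρ → (14,42,-8)
river: ρ → (-8,38,24)
river: ρ → (24,10,-22)
river: ρ → (-22,34,12)
river: ρ → (12,38,-16)
river: ρ → (-16,26,24)
river: ρ → (24,22,-18)
river: ρ → (-18,14,28)
river: ρ → (28,42,-4)
river: ρ → (-4,46,6)
river: ρ → (6,38,-32)
river: ρ → (-32,26,12)
river: ρ → (12,46,-2)
river: ρ → (-2,46,12)
river: ρ → (12,26,-32)
river: ρ → (-32,38,6)
river: ρ → (6,46,-4)
river: ρ → (-4,42,28)
river: ρ → (28,14,-18)
ρ-cycle length = 26 (tail of 1 descent step not counted)

26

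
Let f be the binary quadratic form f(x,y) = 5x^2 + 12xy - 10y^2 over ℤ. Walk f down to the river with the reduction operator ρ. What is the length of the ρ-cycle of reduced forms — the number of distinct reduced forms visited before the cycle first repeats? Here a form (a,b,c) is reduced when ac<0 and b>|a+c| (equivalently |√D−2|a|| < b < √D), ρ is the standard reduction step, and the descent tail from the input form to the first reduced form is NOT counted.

D = 344, ⌊√D⌋ = 18
river: ρ → (-10,8,7)
river: ρ → (7,6,-11)
river: ρ → (-11,16,2)
river: ρ → (2,16,-11)
river: ρ → (-11,6,7)
river: ρ → (7,8,-10)
river: ρ → (-10,12,5)
river: ρ → (5,18,-1)
river: ρ → (-1,18,5)
river: ρ → (5,12,-10)
ρ-cycle length = 10 (tail of 0 descent steps not counted)

10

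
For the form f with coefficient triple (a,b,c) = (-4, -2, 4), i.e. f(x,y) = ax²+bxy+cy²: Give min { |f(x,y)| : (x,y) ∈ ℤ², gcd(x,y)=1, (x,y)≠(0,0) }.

descent: ρ → (4,2,-4)  [lands on river]
river: ρ → (-4,6,2)
river: ρ → (2,6,-4)
river: ρ → (-4,2,4)
river: ρ → (4,6,-2)
river: ρ → (-2,6,4)
closes: descent 1, river 6
min |a| on river = 2

2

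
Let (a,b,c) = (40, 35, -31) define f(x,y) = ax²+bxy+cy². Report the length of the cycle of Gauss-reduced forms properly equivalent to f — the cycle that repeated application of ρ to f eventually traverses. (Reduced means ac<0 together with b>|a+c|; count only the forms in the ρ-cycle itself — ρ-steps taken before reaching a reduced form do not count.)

D = 6185, ⌊√D⌋ = 78
river: ρ → (-31,27,44)
river: ρ → (44,61,-14)
river: ρ → (-14,51,64)
river: ρ → (64,77,-1)
river: ρ → (-1,77,64)
river: ρ → (64,51,-14)
river: ρ → (-14,61,44)
river: ρ → (44,27,-31)
river: ρ → (-31,35,40)
river: ρ → (40,45,-26)
river: ρ → (-26,59,26)
river: ρ → (26,45,-40)
river: ρ → (-40,35,31)
river: ρ → (31,27,-44)
river: ρ → (-44,61,14)
river: ρ → (14,51,-64)
river: ρ → (-64,77,1)
river: ρ → (1,77,-64)
river: ρ → (-64,51,14)
river: ρ → (14,61,-44)
river: ρ → (-44,27,31)
river: ρ → (31,35,-40)
river: ρ → (-40,45,26)
river: ρ → (26,59,-26)
river: ρ → (-26,45,40)
river: ρ → (40,35,-31)
ρ-cycle length = 26 (tail of 0 descent steps not counted)

26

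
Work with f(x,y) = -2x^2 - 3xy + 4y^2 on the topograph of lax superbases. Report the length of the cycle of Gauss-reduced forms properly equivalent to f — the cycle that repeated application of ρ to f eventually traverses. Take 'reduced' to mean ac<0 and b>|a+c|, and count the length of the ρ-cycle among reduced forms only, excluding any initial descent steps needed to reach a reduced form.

D = 41, ⌊√D⌋ = 6
descent: ρ → (4,3,-2)  [lands on river]
river: ρ → (-2,5,2)
river: ρ → (2,3,-4)
river: ρ → (-4,5,1)
river: ρ → (1,5,-4)
river: ρ → (-4,3,2)
river: ρ → (2,5,-2)
river: ρ → (-2,3,4)
river: ρ → (4,5,-1)
river: ρ → (-1,5,4)
ρ-cycle length = 10 (tail of 1 descent step not counted)

10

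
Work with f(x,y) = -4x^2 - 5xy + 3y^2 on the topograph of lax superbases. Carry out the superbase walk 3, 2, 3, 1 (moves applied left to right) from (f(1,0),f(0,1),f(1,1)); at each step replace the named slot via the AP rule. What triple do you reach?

start (-4,3,-6) = (f(1,0),f(0,1),f(1,1))
replace slot 3: 2·((-4)+3) − (-6) = 4 → (-4,3,4)
replace slot 2: 2·((-4)+4) − 3 = -3 → (-4,-3,4)
replace slot 3: 2·((-4)+(-3)) − 4 = -18 → (-4,-3,-18)
replace slot 1: 2·((-3)+(-18)) − (-4) = -38 → (-38,-3,-18)

-38,-3,-18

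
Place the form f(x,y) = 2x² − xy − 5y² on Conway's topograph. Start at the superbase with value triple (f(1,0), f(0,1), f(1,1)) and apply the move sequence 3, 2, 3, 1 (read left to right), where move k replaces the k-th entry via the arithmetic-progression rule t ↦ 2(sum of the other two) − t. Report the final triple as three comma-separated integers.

start (2,-5,-4) = (f(1,0),f(0,1),f(1,1))
replace slot 3: 2·(2+(-5)) − (-4) = -2 → (2,-5,-2)
replace slot 2: 2·(2+(-2)) − (-5) = 5 → (2,5,-2)
replace slot 3: 2·(2+5) − (-2) = 16 → (2,5,16)
replace slot 1: 2·(5+16) − 2 = 40 → (40,5,16)

40,5,16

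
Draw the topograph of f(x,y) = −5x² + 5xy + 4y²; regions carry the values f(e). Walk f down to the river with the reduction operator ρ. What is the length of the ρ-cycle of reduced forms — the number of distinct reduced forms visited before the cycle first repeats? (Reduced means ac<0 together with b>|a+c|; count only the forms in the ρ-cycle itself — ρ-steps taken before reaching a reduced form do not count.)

D = 105, ⌊√D⌋ = 10
river: ρ → (4,3,-6)
river: ρ → (-6,9,1)
river: ρ → (1,9,-6)
river: ρ → (-6,3,4)
river: ρ → (4,5,-5)
river: ρ → (-5,5,4)
ρ-cycle length = 6 (tail of 0 descent steps not counted)

6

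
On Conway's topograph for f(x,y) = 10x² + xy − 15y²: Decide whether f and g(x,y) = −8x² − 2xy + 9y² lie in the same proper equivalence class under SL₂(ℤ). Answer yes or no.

D₁ = 601, D₂ = 292
discriminants differ ⇒ not SL₂(ℤ)-equivalent

no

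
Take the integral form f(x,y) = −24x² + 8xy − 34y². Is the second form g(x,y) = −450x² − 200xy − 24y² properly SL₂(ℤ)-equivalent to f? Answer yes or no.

D₁ = -3200, D₂ = -3200
f is negative-definite; reduce −f:
−f: reduced (well bottom): (24,-8,34) with a≤c, −a<b≤a
flip sign back: reduced form of f is (-24,8,-34)
g is negative-definite; reduce −g:
−g: flip: (450,200,24)→(24,-200,450)
−g: translate: b→-8 (≡-200 mod 48), so (24,-200,450)→(24,-8,34)
−g: reduced (well bottom): (24,-8,34) with a≤c, −a<b≤a
flip sign back: reduced form of g is (-24,8,-34)
reduced forms (-24, 8, -34) vs (-24, 8, -34) ⇒ equivalent

yes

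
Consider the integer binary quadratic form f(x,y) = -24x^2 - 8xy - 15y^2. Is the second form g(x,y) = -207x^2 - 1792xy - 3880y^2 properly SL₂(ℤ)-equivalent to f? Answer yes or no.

D₁ = -1376, D₂ = -1376
f is negative-definite; reduce −f:
−f: flip: (24,8,15)→(15,-8,24)
−f: reduced (well bottom): (15,-8,24) with a≤c, −a<b≤a
flip sign back: reduced form of f is (-15,8,-24)
g is negative-definite; reduce −g:
−g: translate: b→136 (≡1792 mod 414), so (207,1792,3880)→(207,136,24)
−g: flip: (207,136,24)→(24,-136,207)
−g: translate: b→8 (≡-136 mod 48), so (24,-136,207)→(24,8,15)
−g: flip: (24,8,15)→(15,-8,24)
−g: reduced (well bottom): (15,-8,24) with a≤c, −a<b≤a
flip sign back: reduced form of g is (-15,8,-24)
reduced forms (-15, 8, -24) vs (-15, 8, -24) ⇒ equivalent

yes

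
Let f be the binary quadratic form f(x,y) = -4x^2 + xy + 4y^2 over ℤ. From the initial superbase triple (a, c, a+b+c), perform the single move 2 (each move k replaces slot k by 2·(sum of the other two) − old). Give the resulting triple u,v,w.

start (-4,4,1) = (f(1,0),f(0,1),f(1,1))
replace slot 2: 2·((-4)+1) − 4 = -10 → (-4,-10,1)

-4,-10,1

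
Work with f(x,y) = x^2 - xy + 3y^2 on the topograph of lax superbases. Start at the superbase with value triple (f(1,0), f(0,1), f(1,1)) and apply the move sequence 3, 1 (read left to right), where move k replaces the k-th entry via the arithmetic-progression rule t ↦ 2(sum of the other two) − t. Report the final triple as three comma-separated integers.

start (1,3,3) = (f(1,0),f(0,1),f(1,1))
replace slot 3: 2·(1+3) − 3 = 5 → (1,3,5)
replace slot 1: 2·(3+5) − 1 = 15 → (15,3,5)

15,3,5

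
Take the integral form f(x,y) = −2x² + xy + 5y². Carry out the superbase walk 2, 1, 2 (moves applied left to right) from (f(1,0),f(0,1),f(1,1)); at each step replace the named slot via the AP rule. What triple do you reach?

start (-2,5,4) = (f(1,0),f(0,1),f(1,1))
replace slot 2: 2·((-2)+4) − 5 = -1 → (-2,-1,4)
replace slot 1: 2·((-1)+4) − (-2) = 8 → (8,-1,4)
replace slot 2: 2·(8+4) − (-1) = 25 → (8,25,4)

8,25,4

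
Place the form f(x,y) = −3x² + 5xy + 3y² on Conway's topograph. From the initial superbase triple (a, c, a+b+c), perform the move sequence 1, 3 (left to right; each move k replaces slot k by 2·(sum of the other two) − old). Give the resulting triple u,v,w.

start (-3,3,5) = (f(1,0),f(0,1),f(1,1))
replace slot 1: 2·(3+5) − (-3) = 19 → (19,3,5)
replace slot 3: 2·(19+3) − 5 = 39 → (19,3,39)

19,3,39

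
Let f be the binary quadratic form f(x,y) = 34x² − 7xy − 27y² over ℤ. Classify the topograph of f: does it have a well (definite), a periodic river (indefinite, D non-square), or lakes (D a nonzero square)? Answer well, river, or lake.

D = b²−4ac = (-7)² − 4·34·(-27) = 3721
D = 61² is a perfect square ⇒ form factors over ℤ ⇒ lakes

lake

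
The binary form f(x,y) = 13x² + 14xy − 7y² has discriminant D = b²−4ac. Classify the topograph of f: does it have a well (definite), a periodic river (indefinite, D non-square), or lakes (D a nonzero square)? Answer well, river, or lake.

D = b²−4ac = 14² − 4·13·(-7) = 560
D > 0 non-square ⇒ indefinite ⇒ periodic river

river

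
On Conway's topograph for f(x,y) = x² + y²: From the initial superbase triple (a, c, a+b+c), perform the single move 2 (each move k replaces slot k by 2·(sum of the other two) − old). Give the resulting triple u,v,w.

start (1,1,2) = (f(1,0),f(0,1),f(1,1))
replace slot 2: 2·(1+2) − 1 = 5 → (1,5,2)

1,5,2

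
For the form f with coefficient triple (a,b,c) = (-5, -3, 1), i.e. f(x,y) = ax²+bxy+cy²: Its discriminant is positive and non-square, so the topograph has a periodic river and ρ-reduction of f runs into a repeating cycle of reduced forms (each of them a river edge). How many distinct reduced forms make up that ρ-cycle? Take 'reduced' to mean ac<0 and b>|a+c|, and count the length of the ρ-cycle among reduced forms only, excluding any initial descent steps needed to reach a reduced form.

D = 29, ⌊√D⌋ = 5
descent: ρ → (1,5,-1)  [lands on river]
river: ρ → (-1,5,1)
ρ-cycle length = 2 (tail of 1 descent step not counted)

2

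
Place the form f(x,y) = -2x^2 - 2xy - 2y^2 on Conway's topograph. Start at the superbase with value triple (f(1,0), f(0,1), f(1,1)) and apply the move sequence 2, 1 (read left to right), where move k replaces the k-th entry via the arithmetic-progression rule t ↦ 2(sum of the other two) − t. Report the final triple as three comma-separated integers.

start (-2,-2,-6) = (f(1,0),f(0,1),f(1,1))
replace slot 2: 2·((-2)+(-6)) − (-2) = -14 → (-2,-14,-6)
replace slot 1: 2·((-14)+(-6)) − (-2) = -38 → (-38,-14,-6)

-38,-14,-6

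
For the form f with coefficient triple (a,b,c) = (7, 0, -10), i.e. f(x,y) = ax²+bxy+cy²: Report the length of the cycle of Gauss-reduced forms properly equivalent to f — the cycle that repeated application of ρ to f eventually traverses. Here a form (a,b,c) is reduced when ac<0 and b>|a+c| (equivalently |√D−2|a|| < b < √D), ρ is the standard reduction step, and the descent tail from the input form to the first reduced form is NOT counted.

D = 280, ⌊√D⌋ = 16
descent: ρ → (-10,0,7)
descent: ρ → (7,14,-3)  [lands on river]
river: ρ → (-3,16,2)
river: ρ → (2,16,-3)
river: ρ → (-3,14,7)
ρ-cycle length = 4 (tail of 2 descent steps not counted)

4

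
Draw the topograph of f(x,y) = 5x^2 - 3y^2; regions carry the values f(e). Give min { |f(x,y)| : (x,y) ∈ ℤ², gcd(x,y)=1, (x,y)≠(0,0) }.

descent: ρ → (-3,6,2)  [lands on river]
river: ρ → (2,6,-3)
closes: descent 1, river 2
min |a| on river = 2

2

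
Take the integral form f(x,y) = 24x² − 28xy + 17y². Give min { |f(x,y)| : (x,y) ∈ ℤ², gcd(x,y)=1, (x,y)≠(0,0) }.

translate: b→20 (≡-28 mod 48), so (24,-28,17)→(24,20,13)
flip: (24,20,13)→(13,-20,24)
translate: b→6 (≡-20 mod 26), so (13,-20,24)→(13,6,17)
reduced (well bottom): (13,6,17) with a≤c, −a<b≤a
well minimum = a = 13

13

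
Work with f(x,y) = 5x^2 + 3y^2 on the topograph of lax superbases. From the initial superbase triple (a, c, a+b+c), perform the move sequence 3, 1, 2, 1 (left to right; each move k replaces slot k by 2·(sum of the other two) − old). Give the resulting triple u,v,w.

start (5,3,8) = (f(1,0),f(0,1),f(1,1))
replace slot 3: 2·(5+3) − 8 = 8 → (5,3,8)
replace slot 1: 2·(3+8) − 5 = 17 → (17,3,8)
replace slot 2: 2·(17+8) − 3 = 47 → (17,47,8)
replace slot 1: 2·(47+8) − 17 = 93 → (93,47,8)

93,47,8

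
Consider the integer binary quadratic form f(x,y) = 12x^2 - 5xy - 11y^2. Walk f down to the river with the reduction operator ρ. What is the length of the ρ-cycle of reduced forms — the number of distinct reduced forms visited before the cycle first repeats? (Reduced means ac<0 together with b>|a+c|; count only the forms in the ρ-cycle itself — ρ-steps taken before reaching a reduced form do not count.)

D = 553, ⌊√D⌋ = 23
descent: ρ → (-11,5,12)  [lands on river]
river: ρ → (12,19,-4)
river: ρ → (-4,21,7)
river: ρ → (7,21,-4)
river: ρ → (-4,19,12)
river: ρ → (12,5,-11)
river: ρ → (-11,17,6)
river: ρ → (6,19,-8)
river: ρ → (-8,13,12)
river: ρ → (12,11,-9)
river: ρ → (-9,7,14)
river: ρ → (14,21,-2)
river: ρ → (-2,23,3)
river: ρ → (3,19,-16)
river: ρ → (-16,13,6)
river: ρ → (6,23,-1)
river: ρ → (-1,23,6)
river: ρ → (6,13,-16)
river: ρ → (-16,19,3)
river: ρ → (3,23,-2)
river: ρ → (-2,21,14)
river: ρ → (14,7,-9)
river: ρ → (-9,11,12)
river: ρ → (12,13,-8)
river: ρ → (-8,19,6)
river: ρ → (6,17,-11)
ρ-cycle length = 26 (tail of 1 descent step not counted)

26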